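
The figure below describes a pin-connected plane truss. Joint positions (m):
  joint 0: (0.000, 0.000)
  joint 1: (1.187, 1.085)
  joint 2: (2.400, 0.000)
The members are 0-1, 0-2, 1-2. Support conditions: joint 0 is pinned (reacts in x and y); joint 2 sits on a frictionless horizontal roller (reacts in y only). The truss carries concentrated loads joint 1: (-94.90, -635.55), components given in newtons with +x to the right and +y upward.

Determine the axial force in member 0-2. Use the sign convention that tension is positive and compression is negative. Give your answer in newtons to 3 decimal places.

N=3 nodes, M=3 members, R=3 reactions → 2N=6, M+R=6
member 0 (0-1): L=1.6082, (cx,cy)=(0.7381,0.6747)
member 1 (0-2): L=2.4000, (cx,cy)=(1.0000,0.0000)
member 2 (1-2): L=1.6275, (cx,cy)=(0.7453,-0.6667)
solve A·x = −loads:
  F[0-1] = -539.6916 N (compression)
  F[0-2] = +303.4509 N (tension)
  F[1-2] = -407.1321 N (compression)
  Rx@0 = +94.9000 N
  Ry@0 = +364.1203 N
  Ry@2 = +271.4297 N

303.451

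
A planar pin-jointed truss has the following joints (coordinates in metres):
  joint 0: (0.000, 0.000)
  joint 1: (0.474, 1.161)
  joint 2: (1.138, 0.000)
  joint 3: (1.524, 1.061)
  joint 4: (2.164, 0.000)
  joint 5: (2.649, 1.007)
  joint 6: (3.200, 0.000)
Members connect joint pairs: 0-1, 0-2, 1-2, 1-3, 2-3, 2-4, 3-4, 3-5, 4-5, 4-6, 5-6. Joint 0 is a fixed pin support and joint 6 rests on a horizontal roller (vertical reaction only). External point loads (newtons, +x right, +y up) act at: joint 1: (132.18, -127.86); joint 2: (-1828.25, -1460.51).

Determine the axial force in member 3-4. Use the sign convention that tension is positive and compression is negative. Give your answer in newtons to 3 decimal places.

-651.646

N=7 nodes, M=11 members, R=3 reactions → 2N=14, M+R=14
member 0 (0-1): L=1.2540, (cx,cy)=(0.3780,0.9258)
member 1 (0-2): L=1.1380, (cx,cy)=(1.0000,0.0000)
member 2 (1-2): L=1.3375, (cx,cy)=(0.4965,-0.8681)
member 3 (1-3): L=1.0548, (cx,cy)=(0.9955,-0.0948)
member 4 (2-3): L=1.1290, (cx,cy)=(0.3419,0.9397)
member 5 (2-4): L=1.0260, (cx,cy)=(1.0000,0.0000)
member 6 (3-4): L=1.2391, (cx,cy)=(0.5165,-0.8563)
member 7 (3-5): L=1.1263, (cx,cy)=(0.9988,-0.0479)
member 8 (4-5): L=1.1177, (cx,cy)=(0.4339,0.9009)
member 9 (4-6): L=1.0360, (cx,cy)=(1.0000,0.0000)
member 10 (5-6): L=1.1479, (cx,cy)=(0.4800,-0.8773)
solve A·x = −loads:
  F[0-1] = -1082.3782 N (compression)
  F[0-2] = -1286.9519 N (compression)
  F[1-2] = +1127.9220 N (tension)
  F[1-3] = -1106.2505 N (compression)
  F[2-3] = +512.2760 N (tension)
  F[2-4] = +926.1277 N (tension)
  F[3-4] = -651.6461 N (compression)
  F[3-5] = -590.2235 N (compression)
  F[4-5] = +619.3370 N (tension)
  F[4-6] = +320.8000 N (tension)
  F[5-6] = -668.3175 N (compression)
  Rx@0 = +1696.0700 N
  Ry@0 = +1002.0803 N
  Ry@6 = +586.2897 N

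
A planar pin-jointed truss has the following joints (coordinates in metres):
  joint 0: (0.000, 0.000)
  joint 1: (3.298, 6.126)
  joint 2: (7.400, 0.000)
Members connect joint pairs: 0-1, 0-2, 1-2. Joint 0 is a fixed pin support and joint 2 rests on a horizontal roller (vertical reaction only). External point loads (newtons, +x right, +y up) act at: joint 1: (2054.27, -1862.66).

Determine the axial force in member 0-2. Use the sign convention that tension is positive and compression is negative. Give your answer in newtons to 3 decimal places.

1694.599

N=3 nodes, M=3 members, R=3 reactions → 2N=6, M+R=6
member 0 (0-1): L=6.9573, (cx,cy)=(0.4740,0.8805)
member 1 (0-2): L=7.4000, (cx,cy)=(1.0000,0.0000)
member 2 (1-2): L=7.3725, (cx,cy)=(0.5564,-0.8309)
solve A·x = −loads:
  F[0-1] = +758.7491 N (tension)
  F[0-2] = +1694.5992 N (tension)
  F[1-2] = -3045.7077 N (compression)
  Rx@0 = -2054.2700 N
  Ry@0 = -668.0847 N
  Ry@2 = +2530.7447 N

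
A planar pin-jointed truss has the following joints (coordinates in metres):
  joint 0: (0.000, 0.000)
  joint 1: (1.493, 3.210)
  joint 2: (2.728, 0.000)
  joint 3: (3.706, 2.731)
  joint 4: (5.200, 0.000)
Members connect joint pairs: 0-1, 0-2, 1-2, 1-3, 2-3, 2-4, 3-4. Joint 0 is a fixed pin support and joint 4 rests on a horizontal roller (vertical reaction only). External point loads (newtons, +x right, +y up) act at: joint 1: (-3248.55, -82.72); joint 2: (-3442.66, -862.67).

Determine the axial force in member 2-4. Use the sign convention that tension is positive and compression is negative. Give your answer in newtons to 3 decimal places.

N=5 nodes, M=7 members, R=3 reactions → 2N=10, M+R=10
member 0 (0-1): L=3.5402, (cx,cy)=(0.4217,0.9067)
member 1 (0-2): L=2.7280, (cx,cy)=(1.0000,0.0000)
member 2 (1-2): L=3.4394, (cx,cy)=(0.3591,-0.9333)
member 3 (1-3): L=2.2642, (cx,cy)=(0.9774,-0.2115)
member 4 (2-3): L=2.9008, (cx,cy)=(0.3371,0.9415)
member 5 (2-4): L=2.4720, (cx,cy)=(1.0000,0.0000)
member 6 (3-4): L=3.1129, (cx,cy)=(0.4799,-0.8773)
solve A·x = −loads:
  F[0-1] = -2728.9735 N (compression)
  F[0-2] = -5540.3327 N (compression)
  F[1-2] = +2264.7235 N (tension)
  F[1-3] = +1314.2078 N (tension)
  F[2-3] = -1328.8128 N (compression)
  F[2-4] = -836.4621 N (compression)
  F[3-4] = +1742.8758 N (tension)
  Rx@0 = +6691.2100 N
  Ry@0 = +2474.4248 N
  Ry@4 = -1529.0348 N

-836.462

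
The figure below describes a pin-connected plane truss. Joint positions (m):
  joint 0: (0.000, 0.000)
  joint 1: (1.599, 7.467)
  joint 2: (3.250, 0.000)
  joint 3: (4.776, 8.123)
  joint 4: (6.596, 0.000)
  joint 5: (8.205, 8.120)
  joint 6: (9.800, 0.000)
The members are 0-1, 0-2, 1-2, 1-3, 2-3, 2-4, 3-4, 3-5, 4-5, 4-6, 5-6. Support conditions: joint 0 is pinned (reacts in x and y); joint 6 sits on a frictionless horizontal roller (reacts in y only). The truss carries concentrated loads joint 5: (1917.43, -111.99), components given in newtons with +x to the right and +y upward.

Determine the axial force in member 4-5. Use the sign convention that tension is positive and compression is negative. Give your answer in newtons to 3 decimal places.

1602.174

N=7 nodes, M=11 members, R=3 reactions → 2N=14, M+R=14
member 0 (0-1): L=7.6363, (cx,cy)=(0.2094,0.9778)
member 1 (0-2): L=3.2500, (cx,cy)=(1.0000,0.0000)
member 2 (1-2): L=7.6473, (cx,cy)=(0.2159,-0.9764)
member 3 (1-3): L=3.2440, (cx,cy)=(0.9793,0.2022)
member 4 (2-3): L=8.2651, (cx,cy)=(0.1846,0.9828)
member 5 (2-4): L=3.3460, (cx,cy)=(1.0000,0.0000)
member 6 (3-4): L=8.3244, (cx,cy)=(0.2186,-0.9758)
member 7 (3-5): L=3.4290, (cx,cy)=(1.0000,-0.0009)
member 8 (4-5): L=8.2779, (cx,cy)=(0.1944,0.9809)
member 9 (4-6): L=3.2040, (cx,cy)=(1.0000,0.0000)
member 10 (5-6): L=8.2752, (cx,cy)=(0.1927,-0.9812)
solve A·x = −loads:
  F[0-1] = +1606.1063 N (tension)
  F[0-2] = +1581.1195 N (tension)
  F[1-2] = -1470.1906 N (compression)
  F[1-3] = +667.5031 N (tension)
  F[2-3] = +1460.6310 N (tension)
  F[2-4] = +994.0382 N (tension)
  F[3-4] = -1610.5818 N (compression)
  F[3-5] = +1275.5211 N (tension)
  F[4-5] = +1602.1740 N (tension)
  F[4-6] = +330.4893 N (tension)
  F[5-6] = -1714.6423 N (compression)
  Rx@0 = -1917.4300 N
  Ry@0 = -1570.5008 N
  Ry@6 = +1682.4908 N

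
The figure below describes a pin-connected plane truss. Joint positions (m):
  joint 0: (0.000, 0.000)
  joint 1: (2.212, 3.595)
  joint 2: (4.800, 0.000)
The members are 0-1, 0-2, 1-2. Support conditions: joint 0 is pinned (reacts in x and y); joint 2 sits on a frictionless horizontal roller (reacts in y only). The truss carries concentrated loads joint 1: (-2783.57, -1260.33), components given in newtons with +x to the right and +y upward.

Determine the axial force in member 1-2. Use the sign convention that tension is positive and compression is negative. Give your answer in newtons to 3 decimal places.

N=3 nodes, M=3 members, R=3 reactions → 2N=6, M+R=6
member 0 (0-1): L=4.2210, (cx,cy)=(0.5240,0.8517)
member 1 (0-2): L=4.8000, (cx,cy)=(1.0000,0.0000)
member 2 (1-2): L=4.4296, (cx,cy)=(0.5842,-0.8116)
solve A·x = −loads:
  F[0-1] = -3245.6682 N (compression)
  F[0-2] = -1082.6953 N (compression)
  F[1-2] = +1853.1520 N (tension)
  Rx@0 = +2783.5700 N
  Ry@0 = +2764.3059 N
  Ry@2 = -1503.9759 N

1853.152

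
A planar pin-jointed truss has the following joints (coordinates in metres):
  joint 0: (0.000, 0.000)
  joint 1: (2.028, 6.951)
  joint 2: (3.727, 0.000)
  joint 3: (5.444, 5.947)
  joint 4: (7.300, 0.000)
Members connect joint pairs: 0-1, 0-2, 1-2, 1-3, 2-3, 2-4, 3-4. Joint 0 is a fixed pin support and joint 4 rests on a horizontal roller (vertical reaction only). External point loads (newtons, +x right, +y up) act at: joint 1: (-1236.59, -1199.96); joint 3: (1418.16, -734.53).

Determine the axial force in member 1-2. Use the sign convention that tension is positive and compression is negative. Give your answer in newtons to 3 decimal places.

-438.847

N=5 nodes, M=7 members, R=3 reactions → 2N=10, M+R=10
member 0 (0-1): L=7.2408, (cx,cy)=(0.2801,0.9600)
member 1 (0-2): L=3.7270, (cx,cy)=(1.0000,0.0000)
member 2 (1-2): L=7.1556, (cx,cy)=(0.2374,-0.9714)
member 3 (1-3): L=3.5605, (cx,cy)=(0.9594,-0.2820)
member 4 (2-3): L=6.1899, (cx,cy)=(0.2774,0.9608)
member 5 (2-4): L=3.5730, (cx,cy)=(1.0000,0.0000)
member 6 (3-4): L=6.2299, (cx,cy)=(0.2979,-0.9546)
solve A·x = −loads:
  F[0-1] = -1120.3491 N (compression)
  F[0-2] = +495.3569 N (tension)
  F[1-2] = -438.8474 N (compression)
  F[1-3] = +1070.4405 N (tension)
  F[2-3] = +443.7098 N (tension)
  F[2-4] = +268.0795 N (tension)
  F[3-4] = -899.8415 N (compression)
  Rx@0 = -181.5700 N
  Ry@0 = +1075.5091 N
  Ry@4 = +858.9809 N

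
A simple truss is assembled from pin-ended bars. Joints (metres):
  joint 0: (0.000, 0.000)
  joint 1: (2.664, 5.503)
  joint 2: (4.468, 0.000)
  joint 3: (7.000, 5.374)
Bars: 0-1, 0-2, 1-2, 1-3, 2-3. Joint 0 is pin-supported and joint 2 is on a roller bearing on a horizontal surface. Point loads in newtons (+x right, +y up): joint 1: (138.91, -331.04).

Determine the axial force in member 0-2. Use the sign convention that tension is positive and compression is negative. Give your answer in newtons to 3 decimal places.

120.791

N=4 nodes, M=5 members, R=3 reactions → 2N=8, M+R=8
member 0 (0-1): L=6.1139, (cx,cy)=(0.4357,0.9001)
member 1 (0-2): L=4.4680, (cx,cy)=(1.0000,0.0000)
member 2 (1-2): L=5.7912, (cx,cy)=(0.3115,-0.9502)
member 3 (1-3): L=4.3379, (cx,cy)=(0.9996,-0.0297)
member 4 (2-3): L=5.9406, (cx,cy)=(0.4262,0.9046)
solve A·x = −loads:
  F[0-1] = +41.5824 N (tension)
  F[0-2] = +120.7914 N (tension)
  F[1-2] = -387.7612 N (compression)
  F[1-3] = +0.0000 N (tension)
  F[2-3] = -0.0000 N (compression)
  Rx@0 = -138.9100 N
  Ry@0 = -37.4274 N
  Ry@2 = +368.4674 N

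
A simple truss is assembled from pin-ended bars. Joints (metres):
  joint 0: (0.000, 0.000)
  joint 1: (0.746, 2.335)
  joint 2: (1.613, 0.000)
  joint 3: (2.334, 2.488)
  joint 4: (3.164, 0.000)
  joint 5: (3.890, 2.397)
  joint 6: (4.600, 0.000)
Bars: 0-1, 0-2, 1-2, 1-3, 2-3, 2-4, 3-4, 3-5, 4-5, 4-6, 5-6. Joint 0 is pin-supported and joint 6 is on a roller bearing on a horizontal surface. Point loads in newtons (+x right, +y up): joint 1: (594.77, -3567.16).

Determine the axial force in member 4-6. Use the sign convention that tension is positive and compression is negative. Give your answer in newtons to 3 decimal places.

N=7 nodes, M=11 members, R=3 reactions → 2N=14, M+R=14
member 0 (0-1): L=2.4513, (cx,cy)=(0.3043,0.9526)
member 1 (0-2): L=1.6130, (cx,cy)=(1.0000,0.0000)
member 2 (1-2): L=2.4908, (cx,cy)=(0.3481,-0.9375)
member 3 (1-3): L=1.5954, (cx,cy)=(0.9954,0.0959)
member 4 (2-3): L=2.5904, (cx,cy)=(0.2783,0.9605)
member 5 (2-4): L=1.5510, (cx,cy)=(1.0000,0.0000)
member 6 (3-4): L=2.6228, (cx,cy)=(0.3165,-0.9486)
member 7 (3-5): L=1.5587, (cx,cy)=(0.9983,-0.0584)
member 8 (4-5): L=2.5045, (cx,cy)=(0.2899,0.9571)
member 9 (4-6): L=1.4360, (cx,cy)=(1.0000,0.0000)
member 10 (5-6): L=2.4999, (cx,cy)=(0.2840,-0.9588)
solve A·x = −loads:
  F[0-1] = -2820.5383 N (compression)
  F[0-2] = +1453.1490 N (tension)
  F[1-2] = -1050.8941 N (compression)
  F[1-3] = -1092.3829 N (compression)
  F[2-3] = +1025.7071 N (tension)
  F[2-4] = +801.8532 N (tension)
  F[3-4] = -896.1575 N (compression)
  F[3-5] = -519.1438 N (compression)
  F[4-5] = +888.2380 N (tension)
  F[4-6] = +260.7808 N (tension)
  F[5-6] = -918.2209 N (compression)
  Rx@0 = -594.7700 N
  Ry@0 = +2686.7493 N
  Ry@6 = +880.4107 N

260.781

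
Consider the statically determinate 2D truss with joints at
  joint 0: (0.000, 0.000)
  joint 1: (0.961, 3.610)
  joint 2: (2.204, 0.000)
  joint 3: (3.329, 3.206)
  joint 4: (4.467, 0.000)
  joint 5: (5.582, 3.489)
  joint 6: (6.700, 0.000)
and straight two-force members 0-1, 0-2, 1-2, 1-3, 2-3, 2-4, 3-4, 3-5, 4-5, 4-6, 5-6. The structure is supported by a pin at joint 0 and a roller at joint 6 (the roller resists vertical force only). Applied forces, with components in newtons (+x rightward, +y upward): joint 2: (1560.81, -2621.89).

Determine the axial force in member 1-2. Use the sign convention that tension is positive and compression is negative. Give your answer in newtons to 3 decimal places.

N=7 nodes, M=11 members, R=3 reactions → 2N=14, M+R=14
member 0 (0-1): L=3.7357, (cx,cy)=(0.2572,0.9663)
member 1 (0-2): L=2.2040, (cx,cy)=(1.0000,0.0000)
member 2 (1-2): L=3.8180, (cx,cy)=(0.3256,-0.9455)
member 3 (1-3): L=2.4022, (cx,cy)=(0.9858,-0.1682)
member 4 (2-3): L=3.3977, (cx,cy)=(0.3311,0.9436)
member 5 (2-4): L=2.2630, (cx,cy)=(1.0000,0.0000)
member 6 (3-4): L=3.4020, (cx,cy)=(0.3345,-0.9424)
member 7 (3-5): L=2.2707, (cx,cy)=(0.9922,0.1246)
member 8 (4-5): L=3.6628, (cx,cy)=(0.3044,0.9525)
member 9 (4-6): L=2.2330, (cx,cy)=(1.0000,0.0000)
member 10 (5-6): L=3.6637, (cx,cy)=(0.3052,-0.9523)
solve A·x = −loads:
  F[0-1] = -1820.6789 N (compression)
  F[0-2] = +2029.1725 N (tension)
  F[1-2] = +2066.6967 N (tension)
  F[1-3] = -1157.6916 N (compression)
  F[2-3] = +707.7064 N (tension)
  F[2-4] = +906.8730 N (tension)
  F[3-4] = -991.8602 N (compression)
  F[3-5] = -579.6041 N (compression)
  F[4-5] = +981.2918 N (tension)
  F[4-6] = +276.3708 N (tension)
  F[5-6] = -905.6821 N (compression)
  Rx@0 = -1560.8100 N
  Ry@0 = +1759.4056 N
  Ry@6 = +862.4844 N

2066.697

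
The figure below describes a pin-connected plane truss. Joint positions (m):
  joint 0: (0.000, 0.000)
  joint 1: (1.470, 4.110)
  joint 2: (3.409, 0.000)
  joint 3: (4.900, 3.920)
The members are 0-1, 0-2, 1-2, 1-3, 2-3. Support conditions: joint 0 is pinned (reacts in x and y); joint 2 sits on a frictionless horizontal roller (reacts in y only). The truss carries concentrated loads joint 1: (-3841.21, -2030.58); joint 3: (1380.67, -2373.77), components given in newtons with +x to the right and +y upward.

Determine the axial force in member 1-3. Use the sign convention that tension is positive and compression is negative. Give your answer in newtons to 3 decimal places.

N=4 nodes, M=5 members, R=3 reactions → 2N=8, M+R=8
member 0 (0-1): L=4.3650, (cx,cy)=(0.3368,0.9416)
member 1 (0-2): L=3.4090, (cx,cy)=(1.0000,0.0000)
member 2 (1-2): L=4.5444, (cx,cy)=(0.4267,-0.9044)
member 3 (1-3): L=3.4353, (cx,cy)=(0.9985,-0.0553)
member 4 (2-3): L=4.1940, (cx,cy)=(0.3555,0.9347)
solve A·x = −loads:
  F[0-1] = -3356.2598 N (compression)
  F[0-2] = -1330.2465 N (compression)
  F[1-2] = +1112.0518 N (tension)
  F[1-3] = +2239.8588 N (tension)
  F[2-3] = -2407.1379 N (compression)
  Rx@0 = +2460.5400 N
  Ry@0 = +3160.2083 N
  Ry@2 = +1244.1417 N

2239.859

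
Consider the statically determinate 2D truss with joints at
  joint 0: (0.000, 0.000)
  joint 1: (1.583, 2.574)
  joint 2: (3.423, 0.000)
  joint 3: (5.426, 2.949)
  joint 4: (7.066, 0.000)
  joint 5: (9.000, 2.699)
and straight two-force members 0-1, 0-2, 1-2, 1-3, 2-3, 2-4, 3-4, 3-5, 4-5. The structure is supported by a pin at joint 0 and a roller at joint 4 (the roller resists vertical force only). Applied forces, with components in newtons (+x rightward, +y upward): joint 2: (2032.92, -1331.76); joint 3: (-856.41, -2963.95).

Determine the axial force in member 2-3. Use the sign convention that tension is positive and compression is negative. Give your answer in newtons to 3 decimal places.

-229.811

N=6 nodes, M=9 members, R=3 reactions → 2N=12, M+R=12
member 0 (0-1): L=3.0218, (cx,cy)=(0.5239,0.8518)
member 1 (0-2): L=3.4230, (cx,cy)=(1.0000,0.0000)
member 2 (1-2): L=3.1640, (cx,cy)=(0.5815,-0.8135)
member 3 (1-3): L=3.8613, (cx,cy)=(0.9953,0.0971)
member 4 (2-3): L=3.5649, (cx,cy)=(0.5619,0.8272)
member 5 (2-4): L=3.6430, (cx,cy)=(1.0000,0.0000)
member 6 (3-4): L=3.3743, (cx,cy)=(0.4860,-0.8739)
member 7 (3-5): L=3.5827, (cx,cy)=(0.9976,-0.0698)
member 8 (4-5): L=3.3204, (cx,cy)=(0.5825,0.8129)
solve A·x = −loads:
  F[0-1] = -2033.2805 N (compression)
  F[0-2] = +2241.6590 N (tension)
  F[1-2] = +1870.7185 N (tension)
  F[1-3] = -2163.2674 N (compression)
  F[2-3] = -229.8114 N (compression)
  F[2-4] = +1425.7542 N (tension)
  F[3-4] = -2933.5280 N (compression)
  F[3-5] = -0.0000 N (tension)
  F[4-5] = +0.0000 N (tension)
  Rx@0 = -1176.5100 N
  Ry@0 = +1731.9605 N
  Ry@4 = +2563.7495 N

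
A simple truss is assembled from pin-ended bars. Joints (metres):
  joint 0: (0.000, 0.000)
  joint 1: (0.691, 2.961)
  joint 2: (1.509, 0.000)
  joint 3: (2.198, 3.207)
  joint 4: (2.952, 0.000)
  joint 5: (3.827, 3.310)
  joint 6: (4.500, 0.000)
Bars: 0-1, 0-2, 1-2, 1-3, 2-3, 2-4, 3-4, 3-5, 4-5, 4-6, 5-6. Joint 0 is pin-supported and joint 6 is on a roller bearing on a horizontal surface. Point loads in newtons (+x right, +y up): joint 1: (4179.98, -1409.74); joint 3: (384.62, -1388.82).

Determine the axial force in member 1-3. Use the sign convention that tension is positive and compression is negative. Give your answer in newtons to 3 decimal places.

-3121.194

N=7 nodes, M=11 members, R=3 reactions → 2N=14, M+R=14
member 0 (0-1): L=3.0406, (cx,cy)=(0.2273,0.9738)
member 1 (0-2): L=1.5090, (cx,cy)=(1.0000,0.0000)
member 2 (1-2): L=3.0719, (cx,cy)=(0.2663,-0.9639)
member 3 (1-3): L=1.5269, (cx,cy)=(0.9869,0.1611)
member 4 (2-3): L=3.2802, (cx,cy)=(0.2100,0.9777)
member 5 (2-4): L=1.4430, (cx,cy)=(1.0000,0.0000)
member 6 (3-4): L=3.2944, (cx,cy)=(0.2289,-0.9735)
member 7 (3-5): L=1.6323, (cx,cy)=(0.9980,0.0631)
member 8 (4-5): L=3.4237, (cx,cy)=(0.2556,0.9668)
member 9 (4-6): L=1.5480, (cx,cy)=(1.0000,0.0000)
member 10 (5-6): L=3.3777, (cx,cy)=(0.1992,-0.9799)
solve A·x = −loads:
  F[0-1] = +1150.9226 N (tension)
  F[0-2] = +4303.0404 N (tension)
  F[1-2] = -3147.0140 N (compression)
  F[1-3] = -3121.1938 N (compression)
  F[2-3] = +3102.6070 N (tension)
  F[2-4] = +2813.3408 N (tension)
  F[3-4] = -4147.3178 N (compression)
  F[3-5] = -1867.8662 N (compression)
  F[4-5] = +4175.9169 N (tension)
  F[4-6] = +796.8986 N (tension)
  F[5-6] = -3999.5611 N (compression)
  Rx@0 = -4564.6000 N
  Ry@0 = -1120.8075 N
  Ry@6 = +3919.3675 N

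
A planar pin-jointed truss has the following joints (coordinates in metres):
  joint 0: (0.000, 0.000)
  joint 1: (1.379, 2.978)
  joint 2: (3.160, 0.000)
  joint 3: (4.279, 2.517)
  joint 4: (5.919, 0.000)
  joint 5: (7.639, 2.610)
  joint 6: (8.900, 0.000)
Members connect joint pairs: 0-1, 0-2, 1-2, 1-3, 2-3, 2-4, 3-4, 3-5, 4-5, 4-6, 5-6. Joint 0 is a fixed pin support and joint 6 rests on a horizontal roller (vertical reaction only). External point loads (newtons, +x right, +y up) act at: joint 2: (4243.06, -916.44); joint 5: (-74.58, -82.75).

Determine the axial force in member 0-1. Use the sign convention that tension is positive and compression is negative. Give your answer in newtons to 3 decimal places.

-688.369

N=7 nodes, M=11 members, R=3 reactions → 2N=14, M+R=14
member 0 (0-1): L=3.2818, (cx,cy)=(0.4202,0.9074)
member 1 (0-2): L=3.1600, (cx,cy)=(1.0000,0.0000)
member 2 (1-2): L=3.4699, (cx,cy)=(0.5133,-0.8582)
member 3 (1-3): L=2.9364, (cx,cy)=(0.9876,-0.1570)
member 4 (2-3): L=2.7545, (cx,cy)=(0.4062,0.9138)
member 5 (2-4): L=2.7590, (cx,cy)=(1.0000,0.0000)
member 6 (3-4): L=3.0041, (cx,cy)=(0.5459,-0.8378)
member 7 (3-5): L=3.3613, (cx,cy)=(0.9996,0.0277)
member 8 (4-5): L=3.1258, (cx,cy)=(0.5503,0.8350)
member 9 (4-6): L=2.9810, (cx,cy)=(1.0000,0.0000)
member 10 (5-6): L=2.8987, (cx,cy)=(0.4350,-0.9004)
solve A·x = −loads:
  F[0-1] = -688.3686 N (compression)
  F[0-2] = +4457.7310 N (tension)
  F[1-2] = +863.5028 N (tension)
  F[1-3] = -741.6547 N (compression)
  F[2-3] = +191.9051 N (tension)
  F[2-4] = +579.9184 N (tension)
  F[3-4] = -363.3352 N (compression)
  F[3-5] = -456.3239 N (compression)
  F[4-5] = +364.5756 N (tension)
  F[4-6] = +180.9569 N (tension)
  F[5-6] = -415.9653 N (compression)
  Rx@0 = -4168.4800 N
  Ry@0 = +624.6480 N
  Ry@6 = +374.5420 N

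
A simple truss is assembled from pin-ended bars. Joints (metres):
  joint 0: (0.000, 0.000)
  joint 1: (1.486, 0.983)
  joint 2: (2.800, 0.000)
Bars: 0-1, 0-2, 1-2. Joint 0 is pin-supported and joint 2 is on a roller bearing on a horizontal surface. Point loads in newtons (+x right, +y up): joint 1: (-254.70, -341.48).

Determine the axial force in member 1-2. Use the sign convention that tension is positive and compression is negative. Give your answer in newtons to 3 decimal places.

-153.267

N=3 nodes, M=3 members, R=3 reactions → 2N=6, M+R=6
member 0 (0-1): L=1.7817, (cx,cy)=(0.8340,0.5517)
member 1 (0-2): L=2.8000, (cx,cy)=(1.0000,0.0000)
member 2 (1-2): L=1.6410, (cx,cy)=(0.8007,-0.5990)
solve A·x = −loads:
  F[0-1] = -452.5314 N (compression)
  F[0-2] = +122.7252 N (tension)
  F[1-2] = -153.2665 N (compression)
  Rx@0 = +254.7000 N
  Ry@0 = +249.6696 N
  Ry@2 = +91.8104 N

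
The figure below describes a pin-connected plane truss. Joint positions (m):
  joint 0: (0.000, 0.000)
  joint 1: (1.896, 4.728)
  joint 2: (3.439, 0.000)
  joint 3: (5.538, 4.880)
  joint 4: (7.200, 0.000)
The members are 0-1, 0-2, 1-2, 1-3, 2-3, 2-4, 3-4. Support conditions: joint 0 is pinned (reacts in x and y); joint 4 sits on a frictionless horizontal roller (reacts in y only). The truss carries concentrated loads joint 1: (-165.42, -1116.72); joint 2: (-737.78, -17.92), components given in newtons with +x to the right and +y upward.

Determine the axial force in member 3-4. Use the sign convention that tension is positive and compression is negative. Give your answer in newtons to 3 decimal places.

N=5 nodes, M=7 members, R=3 reactions → 2N=10, M+R=10
member 0 (0-1): L=5.0940, (cx,cy)=(0.3722,0.9282)
member 1 (0-2): L=3.4390, (cx,cy)=(1.0000,0.0000)
member 2 (1-2): L=4.9734, (cx,cy)=(0.3102,-0.9507)
member 3 (1-3): L=3.6452, (cx,cy)=(0.9991,0.0417)
member 4 (2-3): L=5.3123, (cx,cy)=(0.3951,0.9186)
member 5 (2-4): L=3.7610, (cx,cy)=(1.0000,0.0000)
member 6 (3-4): L=5.1553, (cx,cy)=(0.3224,-0.9466)
solve A·x = −loads:
  F[0-1] = -1013.4520 N (compression)
  F[0-2] = -525.9903 N (compression)
  F[1-2] = -191.9069 N (compression)
  F[1-3] = -152.3832 N (compression)
  F[2-3] = +218.1049 N (tension)
  F[2-4] = +66.0724 N (tension)
  F[3-4] = -204.9457 N (compression)
  Rx@0 = +903.2000 N
  Ry@0 = +940.6369 N
  Ry@4 = +194.0031 N

-204.946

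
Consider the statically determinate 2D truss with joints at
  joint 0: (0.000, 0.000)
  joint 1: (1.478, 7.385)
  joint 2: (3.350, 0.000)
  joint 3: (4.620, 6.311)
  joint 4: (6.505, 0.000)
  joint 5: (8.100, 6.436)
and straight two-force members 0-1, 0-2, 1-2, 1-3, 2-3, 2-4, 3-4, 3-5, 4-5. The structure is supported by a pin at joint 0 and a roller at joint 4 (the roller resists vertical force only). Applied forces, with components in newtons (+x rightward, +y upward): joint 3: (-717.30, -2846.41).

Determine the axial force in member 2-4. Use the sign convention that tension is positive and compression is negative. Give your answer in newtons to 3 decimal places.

395.960

N=6 nodes, M=9 members, R=3 reactions → 2N=12, M+R=12
member 0 (0-1): L=7.5314, (cx,cy)=(0.1962,0.9806)
member 1 (0-2): L=3.3500, (cx,cy)=(1.0000,0.0000)
member 2 (1-2): L=7.6186, (cx,cy)=(0.2457,-0.9693)
member 3 (1-3): L=3.3205, (cx,cy)=(0.9462,-0.3234)
member 4 (2-3): L=6.4375, (cx,cy)=(0.1973,0.9803)
member 5 (2-4): L=3.1550, (cx,cy)=(1.0000,0.0000)
member 6 (3-4): L=6.5865, (cx,cy)=(0.2862,-0.9582)
member 7 (3-5): L=3.4822, (cx,cy)=(0.9994,0.0359)
member 8 (4-5): L=6.6307, (cx,cy)=(0.2405,0.9706)
solve A·x = −loads:
  F[0-1] = -1550.8891 N (compression)
  F[0-2] = -412.9476 N (compression)
  F[1-2] = +1835.1651 N (tension)
  F[1-3] = -798.1860 N (compression)
  F[2-3] = -1814.5643 N (compression)
  F[2-4] = +395.9598 N (tension)
  F[3-4] = -1383.5482 N (compression)
  F[3-5] = +0.0000 N (tension)
  F[4-5] = -0.0000 N (compression)
  Rx@0 = +717.3000 N
  Ry@0 = +1520.7322 N
  Ry@4 = +1325.6778 N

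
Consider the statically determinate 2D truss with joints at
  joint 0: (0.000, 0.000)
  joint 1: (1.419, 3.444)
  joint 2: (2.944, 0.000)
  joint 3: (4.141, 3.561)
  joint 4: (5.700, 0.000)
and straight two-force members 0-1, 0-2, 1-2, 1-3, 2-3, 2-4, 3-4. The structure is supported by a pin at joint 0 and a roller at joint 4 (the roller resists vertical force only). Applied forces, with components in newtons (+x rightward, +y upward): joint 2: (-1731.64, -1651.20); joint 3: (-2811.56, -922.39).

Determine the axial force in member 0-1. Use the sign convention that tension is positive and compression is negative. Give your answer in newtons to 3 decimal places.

N=5 nodes, M=7 members, R=3 reactions → 2N=10, M+R=10
member 0 (0-1): L=3.7249, (cx,cy)=(0.3810,0.9246)
member 1 (0-2): L=2.9440, (cx,cy)=(1.0000,0.0000)
member 2 (1-2): L=3.7665, (cx,cy)=(0.4049,-0.9144)
member 3 (1-3): L=2.7245, (cx,cy)=(0.9991,0.0429)
member 4 (2-3): L=3.7568, (cx,cy)=(0.3186,0.9479)
member 5 (2-4): L=2.7560, (cx,cy)=(1.0000,0.0000)
member 6 (3-4): L=3.8873, (cx,cy)=(0.4010,-0.9161)
solve A·x = −loads:
  F[0-1] = -3036.0726 N (compression)
  F[0-2] = -3386.6011 N (compression)
  F[1-2] = +2959.3312 N (tension)
  F[1-3] = -2356.9525 N (compression)
  F[2-3] = -1112.7136 N (compression)
  F[2-4] = -102.2463 N (compression)
  F[3-4] = +254.9476 N (tension)
  Rx@0 = +4543.2000 N
  Ry@0 = +2807.1366 N
  Ry@4 = -233.5466 N

-3036.073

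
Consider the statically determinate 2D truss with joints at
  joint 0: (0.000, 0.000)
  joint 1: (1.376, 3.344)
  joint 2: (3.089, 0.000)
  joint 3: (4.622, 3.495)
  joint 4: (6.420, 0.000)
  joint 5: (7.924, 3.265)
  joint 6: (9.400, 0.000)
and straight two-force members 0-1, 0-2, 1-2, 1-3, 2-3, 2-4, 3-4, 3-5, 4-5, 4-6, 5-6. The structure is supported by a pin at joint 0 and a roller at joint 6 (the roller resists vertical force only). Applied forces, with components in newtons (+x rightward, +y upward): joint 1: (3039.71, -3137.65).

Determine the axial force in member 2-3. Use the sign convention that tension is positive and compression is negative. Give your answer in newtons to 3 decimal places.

1826.611

N=7 nodes, M=11 members, R=3 reactions → 2N=14, M+R=14
member 0 (0-1): L=3.6160, (cx,cy)=(0.3805,0.9248)
member 1 (0-2): L=3.0890, (cx,cy)=(1.0000,0.0000)
member 2 (1-2): L=3.7572, (cx,cy)=(0.4559,-0.8900)
member 3 (1-3): L=3.2495, (cx,cy)=(0.9989,0.0465)
member 4 (2-3): L=3.8164, (cx,cy)=(0.4017,0.9158)
member 5 (2-4): L=3.3310, (cx,cy)=(1.0000,0.0000)
member 6 (3-4): L=3.9304, (cx,cy)=(0.4575,-0.8892)
member 7 (3-5): L=3.3100, (cx,cy)=(0.9976,-0.0695)
member 8 (4-5): L=3.5948, (cx,cy)=(0.4184,0.9083)
member 9 (4-6): L=2.9800, (cx,cy)=(1.0000,0.0000)
member 10 (5-6): L=3.5831, (cx,cy)=(0.4119,-0.9112)
solve A·x = −loads:
  F[0-1] = -1726.9065 N (compression)
  F[0-2] = +3696.8450 N (tension)
  F[1-2] = -1879.4757 N (compression)
  F[1-3] = -2843.0215 N (compression)
  F[2-3] = +1826.6110 N (tension)
  F[2-4] = +2106.2288 N (tension)
  F[3-4] = -1625.8556 N (compression)
  F[3-5] = -1365.7613 N (compression)
  F[4-5] = +1591.7731 N (tension)
  F[4-6] = +696.4818 N (tension)
  F[5-6] = -1690.7743 N (compression)
  Rx@0 = -3039.7100 N
  Ry@0 = +1596.9908 N
  Ry@6 = +1540.6592 N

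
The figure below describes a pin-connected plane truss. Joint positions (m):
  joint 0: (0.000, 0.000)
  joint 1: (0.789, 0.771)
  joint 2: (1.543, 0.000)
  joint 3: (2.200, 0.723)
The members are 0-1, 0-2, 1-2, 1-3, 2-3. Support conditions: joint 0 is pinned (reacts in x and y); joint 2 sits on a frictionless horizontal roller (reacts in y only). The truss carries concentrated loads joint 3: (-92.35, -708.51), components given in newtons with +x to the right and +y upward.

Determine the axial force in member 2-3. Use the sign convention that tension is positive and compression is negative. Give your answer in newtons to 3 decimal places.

N=4 nodes, M=5 members, R=3 reactions → 2N=8, M+R=8
member 0 (0-1): L=1.1032, (cx,cy)=(0.7152,0.6989)
member 1 (0-2): L=1.5430, (cx,cy)=(1.0000,0.0000)
member 2 (1-2): L=1.0784, (cx,cy)=(0.6992,-0.7149)
member 3 (1-3): L=1.4118, (cx,cy)=(0.9994,-0.0340)
member 4 (2-3): L=0.9769, (cx,cy)=(0.6725,0.7401)
solve A·x = −loads:
  F[0-1] = +369.7332 N (tension)
  F[0-2] = -356.7899 N (compression)
  F[1-2] = -386.8900 N (compression)
  F[1-3] = +535.2554 N (tension)
  F[2-3] = -932.7544 N (compression)
  Rx@0 = +92.3500 N
  Ry@0 = -258.4070 N
  Ry@2 = +966.9170 N

-932.754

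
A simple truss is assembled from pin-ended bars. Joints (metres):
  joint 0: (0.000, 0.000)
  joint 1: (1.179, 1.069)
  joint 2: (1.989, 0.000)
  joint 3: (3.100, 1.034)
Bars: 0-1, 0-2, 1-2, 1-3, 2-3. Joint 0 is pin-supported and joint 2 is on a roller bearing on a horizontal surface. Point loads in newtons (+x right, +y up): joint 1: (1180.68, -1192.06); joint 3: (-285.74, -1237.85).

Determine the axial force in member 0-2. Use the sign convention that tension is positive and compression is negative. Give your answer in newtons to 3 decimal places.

131.741

N=4 nodes, M=5 members, R=3 reactions → 2N=8, M+R=8
member 0 (0-1): L=1.5915, (cx,cy)=(0.7408,0.6717)
member 1 (0-2): L=1.9890, (cx,cy)=(1.0000,0.0000)
member 2 (1-2): L=1.3412, (cx,cy)=(0.6039,-0.7970)
member 3 (1-3): L=1.9213, (cx,cy)=(0.9998,-0.0182)
member 4 (2-3): L=1.5177, (cx,cy)=(0.7320,0.6813)
solve A·x = −loads:
  F[0-1] = +1030.2076 N (tension)
  F[0-2] = +131.7407 N (tension)
  F[1-2] = -2387.2326 N (compression)
  F[1-3] = +1024.4093 N (tension)
  F[2-3] = -1789.5438 N (compression)
  Rx@0 = -894.9400 N
  Ry@0 = -691.9932 N
  Ry@2 = +3121.9032 N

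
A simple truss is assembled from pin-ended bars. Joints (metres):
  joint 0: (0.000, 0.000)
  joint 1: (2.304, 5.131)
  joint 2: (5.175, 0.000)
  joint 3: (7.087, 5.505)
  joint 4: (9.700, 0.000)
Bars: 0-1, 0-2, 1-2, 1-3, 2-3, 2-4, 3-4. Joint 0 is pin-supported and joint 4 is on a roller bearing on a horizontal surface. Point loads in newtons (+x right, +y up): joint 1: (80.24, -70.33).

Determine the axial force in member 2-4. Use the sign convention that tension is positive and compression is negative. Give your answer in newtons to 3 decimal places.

N=5 nodes, M=7 members, R=3 reactions → 2N=10, M+R=10
member 0 (0-1): L=5.6246, (cx,cy)=(0.4096,0.9123)
member 1 (0-2): L=5.1750, (cx,cy)=(1.0000,0.0000)
member 2 (1-2): L=5.8796, (cx,cy)=(0.4883,-0.8727)
member 3 (1-3): L=4.7976, (cx,cy)=(0.9970,0.0780)
member 4 (2-3): L=5.8276, (cx,cy)=(0.3281,0.9446)
member 5 (2-4): L=4.5250, (cx,cy)=(1.0000,0.0000)
member 6 (3-4): L=6.0937, (cx,cy)=(0.4288,-0.9034)
solve A·x = −loads:
  F[0-1] = -12.2558 N (compression)
  F[0-2] = +85.2604 N (tension)
  F[1-2] = -72.2576 N (compression)
  F[1-3] = -50.1297 N (compression)
  F[2-3] = +66.7527 N (tension)
  F[2-4] = +28.0759 N (tension)
  F[3-4] = -65.4747 N (compression)
  Rx@0 = -80.2400 N
  Ry@0 = +11.1803 N
  Ry@4 = +59.1497 N

28.076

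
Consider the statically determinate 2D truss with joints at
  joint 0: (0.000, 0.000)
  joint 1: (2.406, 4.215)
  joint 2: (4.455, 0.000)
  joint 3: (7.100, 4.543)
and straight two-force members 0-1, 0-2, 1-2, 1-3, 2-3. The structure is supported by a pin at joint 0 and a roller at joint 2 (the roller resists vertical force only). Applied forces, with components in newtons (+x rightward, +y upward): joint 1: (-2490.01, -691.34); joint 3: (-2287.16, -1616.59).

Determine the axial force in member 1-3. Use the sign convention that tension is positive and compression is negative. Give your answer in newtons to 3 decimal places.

N=4 nodes, M=5 members, R=3 reactions → 2N=8, M+R=8
member 0 (0-1): L=4.8534, (cx,cy)=(0.4957,0.8685)
member 1 (0-2): L=4.4550, (cx,cy)=(1.0000,0.0000)
member 2 (1-2): L=4.6866, (cx,cy)=(0.4372,-0.8994)
member 3 (1-3): L=4.7054, (cx,cy)=(0.9976,0.0697)
member 4 (2-3): L=5.2569, (cx,cy)=(0.5031,0.8642)
solve A·x = −loads:
  F[0-1] = -4659.2016 N (compression)
  F[0-2] = -2467.4198 N (compression)
  F[1-2] = +3621.4504 N (tension)
  F[1-3] = -1406.4591 N (compression)
  F[2-3] = -1757.1762 N (compression)
  Rx@0 = +4777.1700 N
  Ry@0 = +4046.3827 N
  Ry@2 = -1738.4527 N

-1406.459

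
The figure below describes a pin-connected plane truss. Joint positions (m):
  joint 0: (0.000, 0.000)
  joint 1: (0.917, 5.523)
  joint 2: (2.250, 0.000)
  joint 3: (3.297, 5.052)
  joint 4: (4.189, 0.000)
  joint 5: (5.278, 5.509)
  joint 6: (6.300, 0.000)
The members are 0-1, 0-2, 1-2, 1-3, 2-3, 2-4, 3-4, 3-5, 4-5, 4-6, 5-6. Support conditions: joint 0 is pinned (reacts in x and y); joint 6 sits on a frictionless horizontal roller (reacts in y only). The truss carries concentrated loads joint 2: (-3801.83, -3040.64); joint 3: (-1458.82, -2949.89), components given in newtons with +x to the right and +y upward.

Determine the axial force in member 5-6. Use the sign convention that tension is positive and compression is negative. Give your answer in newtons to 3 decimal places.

N=7 nodes, M=11 members, R=3 reactions → 2N=14, M+R=14
member 0 (0-1): L=5.5986, (cx,cy)=(0.1638,0.9865)
member 1 (0-2): L=2.2500, (cx,cy)=(1.0000,0.0000)
member 2 (1-2): L=5.6816, (cx,cy)=(0.2346,-0.9721)
member 3 (1-3): L=2.4262, (cx,cy)=(0.9810,-0.1941)
member 4 (2-3): L=5.1594, (cx,cy)=(0.2029,0.9792)
member 5 (2-4): L=1.9390, (cx,cy)=(1.0000,0.0000)
member 6 (3-4): L=5.1301, (cx,cy)=(0.1739,-0.9848)
member 7 (3-5): L=2.0330, (cx,cy)=(0.9744,0.2248)
member 8 (4-5): L=5.6156, (cx,cy)=(0.1939,0.9810)
member 9 (4-6): L=2.1110, (cx,cy)=(1.0000,0.0000)
member 10 (5-6): L=5.6030, (cx,cy)=(0.1824,-0.9832)
solve A·x = −loads:
  F[0-1] = -4592.6696 N (compression)
  F[0-2] = -4508.4135 N (compression)
  F[1-2] = +5055.3417 N (tension)
  F[1-3] = -1975.9002 N (compression)
  F[2-3] = -1913.4085 N (compression)
  F[2-4] = +867.7814 N (tension)
  F[3-4] = -1619.7751 N (compression)
  F[3-5] = -601.5388 N (compression)
  F[4-5] = +1625.9689 N (tension)
  F[4-6] = +270.8298 N (tension)
  F[5-6] = -1484.7929 N (compression)
  Rx@0 = +5260.6500 N
  Ry@0 = +4530.6461 N
  Ry@6 = +1459.8839 N

-1484.793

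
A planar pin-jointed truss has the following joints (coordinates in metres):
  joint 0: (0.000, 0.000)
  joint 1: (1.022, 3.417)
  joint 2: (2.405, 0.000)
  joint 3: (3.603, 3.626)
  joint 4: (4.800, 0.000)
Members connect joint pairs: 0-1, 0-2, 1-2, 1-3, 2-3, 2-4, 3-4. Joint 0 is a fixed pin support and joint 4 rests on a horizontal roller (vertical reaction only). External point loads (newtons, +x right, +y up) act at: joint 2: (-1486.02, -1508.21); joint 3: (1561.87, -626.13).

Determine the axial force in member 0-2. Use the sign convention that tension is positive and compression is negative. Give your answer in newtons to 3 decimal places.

-5.260

N=5 nodes, M=7 members, R=3 reactions → 2N=10, M+R=10
member 0 (0-1): L=3.5666, (cx,cy)=(0.2866,0.9581)
member 1 (0-2): L=2.4050, (cx,cy)=(1.0000,0.0000)
member 2 (1-2): L=3.6863, (cx,cy)=(0.3752,-0.9270)
member 3 (1-3): L=2.5894, (cx,cy)=(0.9967,0.0807)
member 4 (2-3): L=3.8188, (cx,cy)=(0.3137,0.9495)
member 5 (2-4): L=2.3950, (cx,cy)=(1.0000,0.0000)
member 6 (3-4): L=3.8185, (cx,cy)=(0.3135,-0.9496)
solve A·x = −loads:
  F[0-1] = +283.0575 N (tension)
  F[0-2] = -5.2602 N (compression)
  F[1-2] = -276.4130 N (compression)
  F[1-3] = +185.4187 N (tension)
  F[2-3] = +1858.2398 N (tension)
  F[2-4] = +794.1027 N (tension)
  F[3-4] = -2533.2117 N (compression)
  Rx@0 = -75.8500 N
  Ry@0 = -271.1875 N
  Ry@4 = +2405.5275 N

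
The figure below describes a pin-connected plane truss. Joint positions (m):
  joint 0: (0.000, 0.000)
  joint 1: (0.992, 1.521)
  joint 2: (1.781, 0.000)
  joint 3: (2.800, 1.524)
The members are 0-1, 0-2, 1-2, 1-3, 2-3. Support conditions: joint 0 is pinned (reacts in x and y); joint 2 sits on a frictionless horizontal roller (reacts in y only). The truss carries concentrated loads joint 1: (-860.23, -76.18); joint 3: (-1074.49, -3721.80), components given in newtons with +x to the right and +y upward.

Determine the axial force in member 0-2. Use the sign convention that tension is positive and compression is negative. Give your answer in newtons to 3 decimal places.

N=4 nodes, M=5 members, R=3 reactions → 2N=8, M+R=8
member 0 (0-1): L=1.8159, (cx,cy)=(0.5463,0.8376)
member 1 (0-2): L=1.7810, (cx,cy)=(1.0000,0.0000)
member 2 (1-2): L=1.7135, (cx,cy)=(0.4605,-0.8877)
member 3 (1-3): L=1.8080, (cx,cy)=(1.0000,0.0017)
member 4 (2-3): L=1.8333, (cx,cy)=(0.5558,0.8313)
solve A·x = −loads:
  F[0-1] = +527.2115 N (tension)
  F[0-2] = -2222.7275 N (compression)
  F[1-2] = -580.6441 N (compression)
  F[1-3] = +1415.6089 N (tension)
  F[2-3] = -4479.9406 N (compression)
  Rx@0 = +1934.7200 N
  Ry@0 = -441.5921 N
  Ry@2 = +4239.5721 N

-2222.727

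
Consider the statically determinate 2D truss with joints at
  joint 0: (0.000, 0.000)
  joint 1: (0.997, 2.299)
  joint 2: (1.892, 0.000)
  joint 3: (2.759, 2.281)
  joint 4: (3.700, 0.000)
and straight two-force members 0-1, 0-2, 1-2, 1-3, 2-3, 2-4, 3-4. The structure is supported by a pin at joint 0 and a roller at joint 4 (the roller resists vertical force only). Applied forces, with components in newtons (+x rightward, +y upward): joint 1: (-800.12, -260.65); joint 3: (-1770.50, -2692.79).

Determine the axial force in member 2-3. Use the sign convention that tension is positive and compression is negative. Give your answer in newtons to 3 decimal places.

-2369.397

N=5 nodes, M=7 members, R=3 reactions → 2N=10, M+R=10
member 0 (0-1): L=2.5059, (cx,cy)=(0.3979,0.9174)
member 1 (0-2): L=1.8920, (cx,cy)=(1.0000,0.0000)
member 2 (1-2): L=2.4671, (cx,cy)=(0.3628,-0.9319)
member 3 (1-3): L=1.7621, (cx,cy)=(0.9999,-0.0102)
member 4 (2-3): L=2.4402, (cx,cy)=(0.3553,0.9348)
member 5 (2-4): L=1.8080, (cx,cy)=(1.0000,0.0000)
member 6 (3-4): L=2.4675, (cx,cy)=(0.3814,-0.9244)
solve A·x = −loads:
  F[0-1] = -2685.6162 N (compression)
  F[0-2] = -1502.1073 N (compression)
  F[1-2] = +2376.7154 N (tension)
  F[1-3] = -1130.6735 N (compression)
  F[2-3] = -2369.3969 N (compression)
  F[2-4] = +201.9531 N (tension)
  F[3-4] = -529.5584 N (compression)
  Rx@0 = +2570.6200 N
  Ry@0 = +2463.9024 N
  Ry@4 = +489.5376 N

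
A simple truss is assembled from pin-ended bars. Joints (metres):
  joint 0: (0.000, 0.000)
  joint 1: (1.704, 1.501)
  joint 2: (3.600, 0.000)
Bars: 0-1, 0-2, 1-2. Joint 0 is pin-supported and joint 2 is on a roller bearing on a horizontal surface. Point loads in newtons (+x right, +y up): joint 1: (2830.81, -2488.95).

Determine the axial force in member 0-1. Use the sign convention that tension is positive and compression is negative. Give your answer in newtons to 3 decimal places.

-197.515

N=3 nodes, M=3 members, R=3 reactions → 2N=6, M+R=6
member 0 (0-1): L=2.2708, (cx,cy)=(0.7504,0.6610)
member 1 (0-2): L=3.6000, (cx,cy)=(1.0000,0.0000)
member 2 (1-2): L=2.4182, (cx,cy)=(0.7840,-0.6207)
solve A·x = −loads:
  F[0-1] = -197.5151 N (compression)
  F[0-2] = +2979.0234 N (tension)
  F[1-2] = -3799.5526 N (compression)
  Rx@0 = -2830.8100 N
  Ry@0 = +130.5565 N
  Ry@2 = +2358.3935 N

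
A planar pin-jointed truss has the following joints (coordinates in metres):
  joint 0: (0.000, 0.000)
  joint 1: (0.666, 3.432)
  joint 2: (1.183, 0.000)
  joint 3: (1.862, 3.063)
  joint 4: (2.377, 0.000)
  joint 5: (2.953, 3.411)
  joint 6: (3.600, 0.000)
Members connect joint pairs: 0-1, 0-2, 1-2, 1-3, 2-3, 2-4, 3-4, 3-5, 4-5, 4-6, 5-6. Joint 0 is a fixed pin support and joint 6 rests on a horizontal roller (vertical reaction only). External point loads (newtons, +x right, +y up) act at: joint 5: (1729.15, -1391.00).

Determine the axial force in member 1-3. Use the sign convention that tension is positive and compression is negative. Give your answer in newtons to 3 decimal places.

N=7 nodes, M=11 members, R=3 reactions → 2N=14, M+R=14
member 0 (0-1): L=3.4960, (cx,cy)=(0.1905,0.9817)
member 1 (0-2): L=1.1830, (cx,cy)=(1.0000,0.0000)
member 2 (1-2): L=3.4707, (cx,cy)=(0.1490,-0.9888)
member 3 (1-3): L=1.2516, (cx,cy)=(0.9556,-0.2948)
member 4 (2-3): L=3.1374, (cx,cy)=(0.2164,0.9763)
member 5 (2-4): L=1.1940, (cx,cy)=(1.0000,0.0000)
member 6 (3-4): L=3.1060, (cx,cy)=(0.1658,-0.9862)
member 7 (3-5): L=1.1452, (cx,cy)=(0.9527,0.3039)
member 8 (4-5): L=3.4593, (cx,cy)=(0.1665,0.9860)
member 9 (4-6): L=1.2230, (cx,cy)=(1.0000,0.0000)
member 10 (5-6): L=3.4718, (cx,cy)=(0.1864,-0.9825)
solve A·x = −loads:
  F[0-1] = +1414.2760 N (tension)
  F[0-2] = +1459.7274 N (tension)
  F[1-2] = -1560.6368 N (compression)
  F[1-3] = +525.2404 N (tension)
  F[2-3] = +1580.6883 N (tension)
  F[2-4] = +885.1552 N (tension)
  F[3-4] = -1077.1069 N (compression)
  F[3-5] = +1073.3495 N (tension)
  F[4-5] = +1077.2357 N (tension)
  F[4-6] = +527.1933 N (tension)
  F[5-6] = -2828.9333 N (compression)
  Rx@0 = -1729.1500 N
  Ry@0 = -1388.3760 N
  Ry@6 = +2779.3760 N

525.240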